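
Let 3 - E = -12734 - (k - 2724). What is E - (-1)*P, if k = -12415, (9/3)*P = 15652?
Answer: 8446/3 ≈ 2815.3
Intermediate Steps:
P = 15652/3 (P = (⅓)*15652 = 15652/3 ≈ 5217.3)
E = -2402 (E = 3 - (-12734 - (-12415 - 2724)) = 3 - (-12734 - 1*(-15139)) = 3 - (-12734 + 15139) = 3 - 1*2405 = 3 - 2405 = -2402)
E - (-1)*P = -2402 - (-1)*15652/3 = -2402 - 1*(-15652/3) = -2402 + 15652/3 = 8446/3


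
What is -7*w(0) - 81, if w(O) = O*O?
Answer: -81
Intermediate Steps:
w(O) = O²
-7*w(0) - 81 = -7*0² - 81 = -7*0 - 81 = 0 - 81 = -81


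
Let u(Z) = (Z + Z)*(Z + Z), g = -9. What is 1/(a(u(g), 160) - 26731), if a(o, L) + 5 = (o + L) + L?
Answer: -1/26092 ≈ -3.8326e-5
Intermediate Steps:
u(Z) = 4*Z² (u(Z) = (2*Z)*(2*Z) = 4*Z²)
a(o, L) = -5 + o + 2*L (a(o, L) = -5 + ((o + L) + L) = -5 + ((L + o) + L) = -5 + (o + 2*L) = -5 + o + 2*L)
1/(a(u(g), 160) - 26731) = 1/((-5 + 4*(-9)² + 2*160) - 26731) = 1/((-5 + 4*81 + 320) - 26731) = 1/((-5 + 324 + 320) - 26731) = 1/(639 - 26731) = 1/(-26092) = -1/26092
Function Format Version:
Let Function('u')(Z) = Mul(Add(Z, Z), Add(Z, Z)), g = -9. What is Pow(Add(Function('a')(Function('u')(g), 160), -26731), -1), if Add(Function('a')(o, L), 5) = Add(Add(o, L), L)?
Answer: Rational(-1, 26092) ≈ -3.8326e-5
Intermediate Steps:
Function('u')(Z) = Mul(4, Pow(Z, 2)) (Function('u')(Z) = Mul(Mul(2, Z), Mul(2, Z)) = Mul(4, Pow(Z, 2)))
Function('a')(o, L) = Add(-5, o, Mul(2, L)) (Function('a')(o, L) = Add(-5, Add(Add(o, L), L)) = Add(-5, Add(Add(L, o), L)) = Add(-5, Add(o, Mul(2, L))) = Add(-5, o, Mul(2, L)))
Pow(Add(Function('a')(Function('u')(g), 160), -26731), -1) = Pow(Add(Add(-5, Mul(4, Pow(-9, 2)), Mul(2, 160)), -26731), -1) = Pow(Add(Add(-5, Mul(4, 81), 320), -26731), -1) = Pow(Add(Add(-5, 324, 320), -26731), -1) = Pow(Add(639, -26731), -1) = Pow(-26092, -1) = Rational(-1, 26092)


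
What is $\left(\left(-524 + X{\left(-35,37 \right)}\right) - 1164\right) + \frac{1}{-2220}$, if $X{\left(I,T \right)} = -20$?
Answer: $- \frac{3791761}{2220} \approx -1708.0$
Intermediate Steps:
$\left(\left(-524 + X{\left(-35,37 \right)}\right) - 1164\right) + \frac{1}{-2220} = \left(\left(-524 - 20\right) - 1164\right) + \frac{1}{-2220} = \left(-544 - 1164\right) - \frac{1}{2220} = -1708 - \frac{1}{2220} = - \frac{3791761}{2220}$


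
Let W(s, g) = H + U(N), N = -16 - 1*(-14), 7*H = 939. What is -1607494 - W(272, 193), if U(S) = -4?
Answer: -11253369/7 ≈ -1.6076e+6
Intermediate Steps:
H = 939/7 (H = (1/7)*939 = 939/7 ≈ 134.14)
N = -2 (N = -16 + 14 = -2)
W(s, g) = 911/7 (W(s, g) = 939/7 - 4 = 911/7)
-1607494 - W(272, 193) = -1607494 - 1*911/7 = -1607494 - 911/7 = -11253369/7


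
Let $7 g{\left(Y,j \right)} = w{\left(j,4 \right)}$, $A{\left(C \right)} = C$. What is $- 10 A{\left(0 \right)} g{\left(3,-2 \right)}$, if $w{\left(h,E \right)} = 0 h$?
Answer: $0$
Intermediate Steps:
$w{\left(h,E \right)} = 0$
$g{\left(Y,j \right)} = 0$ ($g{\left(Y,j \right)} = \frac{1}{7} \cdot 0 = 0$)
$- 10 A{\left(0 \right)} g{\left(3,-2 \right)} = \left(-10\right) 0 \cdot 0 = 0 \cdot 0 = 0$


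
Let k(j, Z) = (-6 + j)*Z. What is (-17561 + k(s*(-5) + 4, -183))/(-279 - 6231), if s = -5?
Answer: 311/93 ≈ 3.3441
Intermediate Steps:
k(j, Z) = Z*(-6 + j)
(-17561 + k(s*(-5) + 4, -183))/(-279 - 6231) = (-17561 - 183*(-6 + (-5*(-5) + 4)))/(-279 - 6231) = (-17561 - 183*(-6 + (25 + 4)))/(-6510) = (-17561 - 183*(-6 + 29))*(-1/6510) = (-17561 - 183*23)*(-1/6510) = (-17561 - 4209)*(-1/6510) = -21770*(-1/6510) = 311/93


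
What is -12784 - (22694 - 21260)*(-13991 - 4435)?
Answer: 26410100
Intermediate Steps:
-12784 - (22694 - 21260)*(-13991 - 4435) = -12784 - 1434*(-18426) = -12784 - 1*(-26422884) = -12784 + 26422884 = 26410100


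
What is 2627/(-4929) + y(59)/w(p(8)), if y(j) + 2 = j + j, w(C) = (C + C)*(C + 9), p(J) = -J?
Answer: -153449/19716 ≈ -7.7830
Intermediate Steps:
w(C) = 2*C*(9 + C) (w(C) = (2*C)*(9 + C) = 2*C*(9 + C))
y(j) = -2 + 2*j (y(j) = -2 + (j + j) = -2 + 2*j)
2627/(-4929) + y(59)/w(p(8)) = 2627/(-4929) + (-2 + 2*59)/((2*(-1*8)*(9 - 1*8))) = 2627*(-1/4929) + (-2 + 118)/((2*(-8)*(9 - 8))) = -2627/4929 + 116/((2*(-8)*1)) = -2627/4929 + 116/(-16) = -2627/4929 + 116*(-1/16) = -2627/4929 - 29/4 = -153449/19716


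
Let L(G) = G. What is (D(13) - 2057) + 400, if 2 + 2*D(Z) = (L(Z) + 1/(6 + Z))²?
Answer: -567786/361 ≈ -1572.8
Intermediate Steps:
D(Z) = -1 + (Z + 1/(6 + Z))²/2
(D(13) - 2057) + 400 = ((-1 + (1 + 13² + 6*13)²/(2*(6 + 13)²)) - 2057) + 400 = ((-1 + (½)*(1 + 169 + 78)²/19²) - 2057) + 400 = ((-1 + (½)*(1/361)*248²) - 2057) + 400 = ((-1 + (½)*(1/361)*61504) - 2057) + 400 = ((-1 + 30752/361) - 2057) + 400 = (30391/361 - 2057) + 400 = -712186/361 + 400 = -567786/361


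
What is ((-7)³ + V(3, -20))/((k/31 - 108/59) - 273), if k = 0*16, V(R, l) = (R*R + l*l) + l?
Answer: -118/705 ≈ -0.16738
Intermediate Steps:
V(R, l) = l + R² + l² (V(R, l) = (R² + l²) + l = l + R² + l²)
k = 0
((-7)³ + V(3, -20))/((k/31 - 108/59) - 273) = ((-7)³ + (-20 + 3² + (-20)²))/((0/31 - 108/59) - 273) = (-343 + (-20 + 9 + 400))/((0*(1/31) - 108*1/59) - 273) = (-343 + 389)/((0 - 108/59) - 273) = 46/(-108/59 - 273) = 46/(-16215/59) = 46*(-59/16215) = -118/705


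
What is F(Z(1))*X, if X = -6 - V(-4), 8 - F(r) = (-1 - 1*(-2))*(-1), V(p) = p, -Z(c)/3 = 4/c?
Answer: -18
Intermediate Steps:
Z(c) = -12/c
F(r) = 9 (F(r) = 8 - (-1 - 1*(-2))*(-1) = 8 - (-1 + 2)*(-1) = 8 - (-1) = 8 - 1*(-1) = 8 + 1 = 9)
X = -2 (X = -6 - 1*(-4) = -6 + 4 = -2)
F(Z(1))*X = 9*(-2) = -18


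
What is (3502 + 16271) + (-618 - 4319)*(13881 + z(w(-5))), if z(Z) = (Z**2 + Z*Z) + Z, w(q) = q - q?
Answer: -68510724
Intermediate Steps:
w(q) = 0
z(Z) = Z + 2*Z**2 (z(Z) = (Z**2 + Z**2) + Z = 2*Z**2 + Z = Z + 2*Z**2)
(3502 + 16271) + (-618 - 4319)*(13881 + z(w(-5))) = (3502 + 16271) + (-618 - 4319)*(13881 + 0*(1 + 2*0)) = 19773 - 4937*(13881 + 0*(1 + 0)) = 19773 - 4937*(13881 + 0*1) = 19773 - 4937*(13881 + 0) = 19773 - 4937*13881 = 19773 - 68530497 = -68510724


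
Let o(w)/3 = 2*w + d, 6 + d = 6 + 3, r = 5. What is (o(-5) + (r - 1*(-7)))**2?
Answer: 81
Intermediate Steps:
d = 3 (d = -6 + (6 + 3) = -6 + 9 = 3)
o(w) = 9 + 6*w (o(w) = 3*(2*w + 3) = 3*(3 + 2*w) = 9 + 6*w)
(o(-5) + (r - 1*(-7)))**2 = ((9 + 6*(-5)) + (5 - 1*(-7)))**2 = ((9 - 30) + (5 + 7))**2 = (-21 + 12)**2 = (-9)**2 = 81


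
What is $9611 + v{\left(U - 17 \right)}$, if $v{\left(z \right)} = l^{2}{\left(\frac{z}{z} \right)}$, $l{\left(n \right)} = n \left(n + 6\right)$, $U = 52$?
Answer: $9660$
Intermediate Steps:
$l{\left(n \right)} = n \left(6 + n\right)$
$v{\left(z \right)} = 49$ ($v{\left(z \right)} = \left(\frac{z}{z} \left(6 + \frac{z}{z}\right)\right)^{2} = \left(1 \left(6 + 1\right)\right)^{2} = \left(1 \cdot 7\right)^{2} = 7^{2} = 49$)
$9611 + v{\left(U - 17 \right)} = 9611 + 49 = 9660$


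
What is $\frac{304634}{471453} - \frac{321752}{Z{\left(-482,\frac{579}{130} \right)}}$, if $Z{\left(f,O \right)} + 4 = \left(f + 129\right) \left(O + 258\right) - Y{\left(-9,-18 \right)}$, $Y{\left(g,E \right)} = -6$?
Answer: $\frac{23388757758878}{5678060654391} \approx 4.1191$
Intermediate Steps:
$Z{\left(f,O \right)} = 2 + \left(129 + f\right) \left(258 + O\right)$ ($Z{\left(f,O \right)} = -4 + \left(\left(f + 129\right) \left(O + 258\right) - -6\right) = -4 + \left(\left(129 + f\right) \left(258 + O\right) + 6\right) = -4 + \left(6 + \left(129 + f\right) \left(258 + O\right)\right) = 2 + \left(129 + f\right) \left(258 + O\right)$)
$\frac{304634}{471453} - \frac{321752}{Z{\left(-482,\frac{579}{130} \right)}} = \frac{304634}{471453} - \frac{321752}{33284 + 129 \cdot \frac{579}{130} + 258 \left(-482\right) + \frac{579}{130} \left(-482\right)} = 304634 \cdot \frac{1}{471453} - \frac{321752}{33284 + 129 \cdot 579 \cdot \frac{1}{130} - 124356 + 579 \cdot \frac{1}{130} \left(-482\right)} = \frac{304634}{471453} - \frac{321752}{33284 + 129 \cdot \frac{579}{130} - 124356 + \frac{579}{130} \left(-482\right)} = \frac{304634}{471453} - \frac{321752}{33284 + \frac{74691}{130} - 124356 - \frac{139539}{65}} = \frac{304634}{471453} - \frac{321752}{- \frac{12043747}{130}} = \frac{304634}{471453} - - \frac{41827760}{12043747} = \frac{304634}{471453} + \frac{41827760}{12043747} = \frac{23388757758878}{5678060654391}$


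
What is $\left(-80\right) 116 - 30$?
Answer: $-9310$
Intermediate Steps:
$\left(-80\right) 116 - 30 = -9280 - 30 = -9310$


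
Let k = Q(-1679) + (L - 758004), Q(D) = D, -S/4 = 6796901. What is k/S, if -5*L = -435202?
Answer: 3363213/135938020 ≈ 0.024741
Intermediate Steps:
L = 435202/5 (L = -⅕*(-435202) = 435202/5 ≈ 87040.)
S = -27187604 (S = -4*6796901 = -27187604)
k = -3363213/5 (k = -1679 + (435202/5 - 758004) = -1679 - 3354818/5 = -3363213/5 ≈ -6.7264e+5)
k/S = -3363213/5/(-27187604) = -3363213/5*(-1/27187604) = 3363213/135938020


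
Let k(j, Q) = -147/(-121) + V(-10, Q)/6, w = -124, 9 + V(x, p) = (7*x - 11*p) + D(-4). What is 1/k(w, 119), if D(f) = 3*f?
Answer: -363/84259 ≈ -0.0043081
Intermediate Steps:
V(x, p) = -21 - 11*p + 7*x (V(x, p) = -9 + ((7*x - 11*p) + 3*(-4)) = -9 + ((-11*p + 7*x) - 12) = -9 + (-12 - 11*p + 7*x) = -21 - 11*p + 7*x)
k(j, Q) = -10129/726 - 11*Q/6 (k(j, Q) = -147/(-121) + (-21 - 11*Q + 7*(-10))/6 = -147*(-1/121) + (-21 - 11*Q - 70)*(⅙) = 147/121 + (-91 - 11*Q)*(⅙) = 147/121 + (-91/6 - 11*Q/6) = -10129/726 - 11*Q/6)
1/k(w, 119) = 1/(-10129/726 - 11/6*119) = 1/(-10129/726 - 1309/6) = 1/(-84259/363) = -363/84259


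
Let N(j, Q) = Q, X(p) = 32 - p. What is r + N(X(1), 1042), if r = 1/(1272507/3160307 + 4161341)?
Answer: 13703463254650455/13151116364194 ≈ 1042.0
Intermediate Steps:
r = 3160307/13151116364194 (r = 1/(1272507*(1/3160307) + 4161341) = 1/(1272507/3160307 + 4161341) = 1/(13151116364194/3160307) = 3160307/13151116364194 ≈ 2.4031e-7)
r + N(X(1), 1042) = 3160307/13151116364194 + 1042 = 13703463254650455/13151116364194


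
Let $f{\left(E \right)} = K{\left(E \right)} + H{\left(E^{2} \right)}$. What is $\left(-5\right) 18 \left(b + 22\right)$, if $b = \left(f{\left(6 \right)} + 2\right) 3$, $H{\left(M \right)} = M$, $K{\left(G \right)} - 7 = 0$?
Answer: $-14130$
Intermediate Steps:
$K{\left(G \right)} = 7$ ($K{\left(G \right)} = 7 + 0 = 7$)
$f{\left(E \right)} = 7 + E^{2}$
$b = 135$ ($b = \left(\left(7 + 6^{2}\right) + 2\right) 3 = \left(\left(7 + 36\right) + 2\right) 3 = \left(43 + 2\right) 3 = 45 \cdot 3 = 135$)
$\left(-5\right) 18 \left(b + 22\right) = \left(-5\right) 18 \left(135 + 22\right) = \left(-90\right) 157 = -14130$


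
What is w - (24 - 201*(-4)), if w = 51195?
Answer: 50367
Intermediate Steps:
w - (24 - 201*(-4)) = 51195 - (24 - 201*(-4)) = 51195 - (24 + 804) = 51195 - 1*828 = 51195 - 828 = 50367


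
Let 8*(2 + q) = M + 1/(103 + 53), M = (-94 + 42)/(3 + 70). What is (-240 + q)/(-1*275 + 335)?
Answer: -22055207/5466240 ≈ -4.0348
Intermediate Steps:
M = -52/73 ≈ -0.71233
q = -190247/91104 (q = -2 + (-52/73 + 1/(103 + 53))/8 = -2 + (-52/73 + 1/156)/8 = -2 + (1/8)*(-8039/11388) = -2 - 8039/91104 = -190247/91104 ≈ -2.0882)
(-240 + q)/(-1*275 + 335) = (-240 - 190247/91104)/(-1*275 + 335) = -22055207/(91104*(-275 + 335)) = -22055207/91104/60 = -22055207/91104*1/60 = -22055207/5466240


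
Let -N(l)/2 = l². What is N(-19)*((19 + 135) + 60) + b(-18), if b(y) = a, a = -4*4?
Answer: -154524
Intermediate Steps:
a = -16
b(y) = -16
N(l) = -2*l²
N(-19)*((19 + 135) + 60) + b(-18) = (-2*(-19)²)*((19 + 135) + 60) - 16 = (-2*361)*(154 + 60) - 16 = -722*214 - 16 = -154508 - 16 = -154524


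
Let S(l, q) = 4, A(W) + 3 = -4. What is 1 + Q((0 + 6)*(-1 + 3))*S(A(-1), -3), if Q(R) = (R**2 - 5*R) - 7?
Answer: 309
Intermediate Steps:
A(W) = -7 (A(W) = -3 - 4 = -7)
Q(R) = -7 + R**2 - 5*R
1 + Q((0 + 6)*(-1 + 3))*S(A(-1), -3) = 1 + (-7 + ((0 + 6)*(-1 + 3))**2 - 5*(0 + 6)*(-1 + 3))*4 = 1 + (-7 + (6*2)**2 - 30*2)*4 = 1 + (-7 + 12**2 - 5*12)*4 = 1 + (-7 + 144 - 60)*4 = 1 + 77*4 = 1 + 308 = 309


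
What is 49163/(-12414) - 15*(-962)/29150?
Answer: -125396743/36186810 ≈ -3.4653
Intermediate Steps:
49163/(-12414) - 15*(-962)/29150 = 49163*(-1/12414) + 14430*(1/29150) = -49163/12414 + 1443/2915 = -125396743/36186810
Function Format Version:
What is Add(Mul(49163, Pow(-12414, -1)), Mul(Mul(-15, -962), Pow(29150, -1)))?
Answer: Rational(-125396743, 36186810) ≈ -3.4653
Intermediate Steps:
Add(Mul(49163, Pow(-12414, -1)), Mul(Mul(-15, -962), Pow(29150, -1))) = Add(Mul(49163, Rational(-1, 12414)), Mul(14430, Rational(1, 29150))) = Add(Rational(-49163, 12414), Rational(1443, 2915)) = Rational(-125396743, 36186810)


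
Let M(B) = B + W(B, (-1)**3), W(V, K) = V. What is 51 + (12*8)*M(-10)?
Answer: -1869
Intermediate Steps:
M(B) = 2*B (M(B) = B + B = 2*B)
51 + (12*8)*M(-10) = 51 + (12*8)*(2*(-10)) = 51 + 96*(-20) = 51 - 1920 = -1869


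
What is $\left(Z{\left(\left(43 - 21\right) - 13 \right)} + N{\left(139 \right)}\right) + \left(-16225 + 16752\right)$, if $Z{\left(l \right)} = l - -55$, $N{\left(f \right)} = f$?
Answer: $730$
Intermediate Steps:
$Z{\left(l \right)} = 55 + l$ ($Z{\left(l \right)} = l + 55 = 55 + l$)
$\left(Z{\left(\left(43 - 21\right) - 13 \right)} + N{\left(139 \right)}\right) + \left(-16225 + 16752\right) = \left(\left(55 + \left(\left(43 - 21\right) - 13\right)\right) + 139\right) + \left(-16225 + 16752\right) = \left(\left(55 + \left(22 - 13\right)\right) + 139\right) + 527 = \left(\left(55 + 9\right) + 139\right) + 527 = \left(64 + 139\right) + 527 = 203 + 527 = 730$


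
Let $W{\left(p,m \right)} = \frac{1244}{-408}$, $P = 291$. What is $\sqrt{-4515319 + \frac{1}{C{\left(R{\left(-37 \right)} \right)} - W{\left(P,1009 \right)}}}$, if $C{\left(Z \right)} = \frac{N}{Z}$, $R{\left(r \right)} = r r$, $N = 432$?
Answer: $\frac{i \sqrt{996682784180064877}}{469823} \approx 2124.9 i$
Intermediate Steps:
$R{\left(r \right)} = r^{2}$
$W{\left(p,m \right)} = - \frac{311}{102}$ ($W{\left(p,m \right)} = 1244 \left(- \frac{1}{408}\right) = - \frac{311}{102}$)
$C{\left(Z \right)} = \frac{432}{Z}$
$\sqrt{-4515319 + \frac{1}{C{\left(R{\left(-37 \right)} \right)} - W{\left(P,1009 \right)}}} = \sqrt{-4515319 + \frac{1}{\frac{432}{\left(-37\right)^{2}} - - \frac{311}{102}}} = \sqrt{-4515319 + \frac{1}{\frac{432}{1369} + \frac{311}{102}}} = \sqrt{-4515319 + \frac{1}{\frac{469823}{139638}}} = \sqrt{-4515319 + \frac{139638}{469823}} = \sqrt{- \frac{2121400578899}{469823}} = \frac{i \sqrt{996682784180064877}}{469823}$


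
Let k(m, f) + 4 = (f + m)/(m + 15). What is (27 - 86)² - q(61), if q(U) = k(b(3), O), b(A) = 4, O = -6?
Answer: 66217/19 ≈ 3485.1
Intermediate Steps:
k(m, f) = -4 + (f + m)/(15 + m) (k(m, f) = -4 + (f + m)/(m + 15) = -4 + (f + m)/(15 + m))
q(U) = -78/19 (q(U) = (-60 - 6 - 3*4)/(15 + 4) = (-60 - 6 - 12)/19 = (1/19)*(-78) = -78/19)
(27 - 86)² - q(61) = (27 - 86)² - 1*(-78/19) = (-59)² + 78/19 = 3481 + 78/19 = 66217/19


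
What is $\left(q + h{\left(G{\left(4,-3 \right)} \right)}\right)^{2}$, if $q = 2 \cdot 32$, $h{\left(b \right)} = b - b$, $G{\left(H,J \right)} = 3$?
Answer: $4096$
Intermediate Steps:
$h{\left(b \right)} = 0$
$q = 64$
$\left(q + h{\left(G{\left(4,-3 \right)} \right)}\right)^{2} = \left(64 + 0\right)^{2} = 64^{2} = 4096$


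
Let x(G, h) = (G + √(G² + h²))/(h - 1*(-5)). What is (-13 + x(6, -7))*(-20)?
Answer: 320 + 10*√85 ≈ 412.20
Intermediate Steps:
x(G, h) = (G + √(G² + h²))/(5 + h) (x(G, h) = (G + √(G² + h²))/(h + 5) = (G + √(G² + h²))/(5 + h))
(-13 + x(6, -7))*(-20) = (-13 + (6 + √(6² + (-7)²))/(5 - 7))*(-20) = (-13 + (6 + √(36 + 49))/(-2))*(-20) = (-13 - (6 + √85)/2)*(-20) = (-13 + (-3 - √85/2))*(-20) = (-16 - √85/2)*(-20) = 320 + 10*√85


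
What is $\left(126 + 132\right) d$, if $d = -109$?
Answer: $-28122$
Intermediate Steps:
$\left(126 + 132\right) d = \left(126 + 132\right) \left(-109\right) = 258 \left(-109\right) = -28122$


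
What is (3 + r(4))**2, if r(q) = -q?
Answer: 1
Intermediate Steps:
(3 + r(4))**2 = (3 - 1*4)**2 = (3 - 4)**2 = (-1)**2 = 1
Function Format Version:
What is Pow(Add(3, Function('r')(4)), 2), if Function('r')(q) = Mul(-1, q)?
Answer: 1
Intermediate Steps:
Pow(Add(3, Function('r')(4)), 2) = Pow(Add(3, Mul(-1, 4)), 2) = Pow(Add(3, -4), 2) = Pow(-1, 2) = 1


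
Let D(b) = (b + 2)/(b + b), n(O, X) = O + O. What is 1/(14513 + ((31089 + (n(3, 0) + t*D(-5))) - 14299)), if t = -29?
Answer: 10/313003 ≈ 3.1949e-5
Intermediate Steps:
n(O, X) = 2*O
D(b) = (2 + b)/(2*b) (D(b) = (2 + b)/((2*b)) = (2 + b)*(1/(2*b)) = (2 + b)/(2*b))
1/(14513 + ((31089 + (n(3, 0) + t*D(-5))) - 14299)) = 1/(14513 + ((31089 + (2*3 - 29*(2 - 5)/(2*(-5)))) - 14299)) = 1/(14513 + ((31089 + (6 - 29*(-1)*(-3)/(2*5))) - 14299)) = 1/(14513 + ((31089 + (6 - 29*3/10)) - 14299)) = 1/(14513 + ((31089 + (6 - 87/10)) - 14299)) = 1/(14513 + ((31089 - 27/10) - 14299)) = 1/(14513 + (310863/10 - 14299)) = 1/(14513 + 167873/10) = 1/(313003/10) = 10/313003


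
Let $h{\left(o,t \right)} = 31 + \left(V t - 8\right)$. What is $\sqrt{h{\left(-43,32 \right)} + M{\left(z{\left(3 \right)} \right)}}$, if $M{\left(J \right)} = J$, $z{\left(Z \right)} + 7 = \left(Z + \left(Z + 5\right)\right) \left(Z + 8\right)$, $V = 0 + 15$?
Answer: $\sqrt{617} \approx 24.839$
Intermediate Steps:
$V = 15$
$z{\left(Z \right)} = -7 + \left(5 + 2 Z\right) \left(8 + Z\right)$ ($z{\left(Z \right)} = -7 + \left(Z + \left(Z + 5\right)\right) \left(Z + 8\right) = -7 + \left(Z + \left(5 + Z\right)\right) \left(8 + Z\right) = -7 + \left(5 + 2 Z\right) \left(8 + Z\right)$)
$h{\left(o,t \right)} = 23 + 15 t$ ($h{\left(o,t \right)} = 31 + \left(15 t - 8\right) = 31 + \left(-8 + 15 t\right) = 23 + 15 t$)
$\sqrt{h{\left(-43,32 \right)} + M{\left(z{\left(3 \right)} \right)}} = \sqrt{\left(23 + 15 \cdot 32\right) + \left(33 + 2 \cdot 3^{2} + 21 \cdot 3\right)} = \sqrt{\left(23 + 480\right) + \left(33 + 2 \cdot 9 + 63\right)} = \sqrt{503 + \left(33 + 18 + 63\right)} = \sqrt{503 + 114} = \sqrt{617}$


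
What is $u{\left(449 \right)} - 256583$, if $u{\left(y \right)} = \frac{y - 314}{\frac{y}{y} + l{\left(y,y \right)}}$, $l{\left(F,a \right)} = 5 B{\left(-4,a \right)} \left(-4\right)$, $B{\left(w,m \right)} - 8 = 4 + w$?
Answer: $- \frac{13598944}{53} \approx -2.5658 \cdot 10^{5}$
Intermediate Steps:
$B{\left(w,m \right)} = 12 + w$ ($B{\left(w,m \right)} = 8 + \left(4 + w\right) = 12 + w$)
$l{\left(F,a \right)} = -160$ ($l{\left(F,a \right)} = 5 \left(12 - 4\right) \left(-4\right) = 5 \cdot 8 \left(-4\right) = 40 \left(-4\right) = -160$)
$u{\left(y \right)} = \frac{314}{159} - \frac{y}{159}$ ($u{\left(y \right)} = \frac{y - 314}{\frac{y}{y} - 160} = \frac{-314 + y}{1 - 160} = \frac{-314 + y}{-159} = \left(-314 + y\right) \left(- \frac{1}{159}\right) = \frac{314}{159} - \frac{y}{159}$)
$u{\left(449 \right)} - 256583 = \left(\frac{314}{159} - \frac{449}{159}\right) - 256583 = - \frac{45}{53} - 256583 = - \frac{13598944}{53}$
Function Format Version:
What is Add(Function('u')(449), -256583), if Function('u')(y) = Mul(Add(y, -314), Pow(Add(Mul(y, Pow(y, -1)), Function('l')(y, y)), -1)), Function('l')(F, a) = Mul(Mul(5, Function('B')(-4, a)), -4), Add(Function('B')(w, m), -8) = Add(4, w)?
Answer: Rational(-13598944, 53) ≈ -2.5658e+5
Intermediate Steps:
Function('B')(w, m) = Add(12, w) (Function('B')(w, m) = Add(8, Add(4, w)) = Add(12, w))
Function('l')(F, a) = -160 (Function('l')(F, a) = Mul(Mul(5, Add(12, -4)), -4) = Mul(Mul(5, 8), -4) = Mul(40, -4) = -160)
Function('u')(y) = Add(Rational(314, 159), Mul(Rational(-1, 159), y)) (Function('u')(y) = Mul(Add(y, -314), Pow(Add(Mul(y, Pow(y, -1)), -160), -1)) = Mul(Add(-314, y), Pow(Add(1, -160), -1)) = Mul(Add(-314, y), Pow(-159, -1)) = Mul(Add(-314, y), Rational(-1, 159)) = Add(Rational(314, 159), Mul(Rational(-1, 159), y)))
Add(Function('u')(449), -256583) = Add(Add(Rational(314, 159), Mul(Rational(-1, 159), 449)), -256583) = Add(Add(Rational(314, 159), Rational(-449, 159)), -256583) = Add(Rational(-45, 53), -256583) = Rational(-13598944, 53)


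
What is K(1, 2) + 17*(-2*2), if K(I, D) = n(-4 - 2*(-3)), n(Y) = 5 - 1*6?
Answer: -69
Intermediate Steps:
n(Y) = -1 (n(Y) = 5 - 6 = -1)
K(I, D) = -1
K(1, 2) + 17*(-2*2) = -1 + 17*(-2*2) = -1 + 17*(-4) = -1 - 68 = -69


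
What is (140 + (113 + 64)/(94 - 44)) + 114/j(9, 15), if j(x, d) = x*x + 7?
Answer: 159319/1100 ≈ 144.84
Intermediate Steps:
j(x, d) = 7 + x² (j(x, d) = x² + 7 = 7 + x²)
(140 + (113 + 64)/(94 - 44)) + 114/j(9, 15) = (140 + (113 + 64)/(94 - 44)) + 114/(7 + 9²) = (140 + 177/50) + 114/(7 + 81) = (140 + 177*(1/50)) + 114/88 = (140 + 177/50) + 114*(1/88) = 7177/50 + 57/44 = 159319/1100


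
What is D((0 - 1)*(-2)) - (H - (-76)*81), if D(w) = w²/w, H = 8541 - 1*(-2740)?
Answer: -17435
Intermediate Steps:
H = 11281 (H = 8541 + 2740 = 11281)
D(w) = w
D((0 - 1)*(-2)) - (H - (-76)*81) = (0 - 1)*(-2) - (11281 - (-76)*81) = -1*(-2) - (11281 - 1*(-6156)) = 2 - (11281 + 6156) = 2 - 1*17437 = 2 - 17437 = -17435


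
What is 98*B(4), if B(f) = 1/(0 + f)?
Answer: 49/2 ≈ 24.500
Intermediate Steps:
B(f) = 1/f
98*B(4) = 98/4 = 98*(¼) = 49/2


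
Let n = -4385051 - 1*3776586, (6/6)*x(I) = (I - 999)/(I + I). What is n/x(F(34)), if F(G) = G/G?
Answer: 8161637/499 ≈ 16356.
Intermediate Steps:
F(G) = 1
x(I) = (-999 + I)/(2*I) (x(I) = (I - 999)/(I + I) = (-999 + I)/((2*I)) = (-999 + I)*(1/(2*I)) = (-999 + I)/(2*I))
n = -8161637 (n = -4385051 - 3776586 = -8161637)
n/x(F(34)) = -8161637*2/(-999 + 1) = -8161637/((½)*1*(-998)) = -8161637/(-499) = -8161637*(-1/499) = 8161637/499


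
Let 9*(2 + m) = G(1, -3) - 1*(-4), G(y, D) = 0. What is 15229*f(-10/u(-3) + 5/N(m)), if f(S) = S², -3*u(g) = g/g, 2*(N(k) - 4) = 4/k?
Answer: 5574194725/361 ≈ 1.5441e+7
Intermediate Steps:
m = -14/9 (m = -2 + (0 - 1*(-4))/9 = -2 + (0 + 4)/9 = -2 + (⅑)*4 = -2 + 4/9 = -14/9 ≈ -1.5556)
N(k) = 4 + 2/k (N(k) = 4 + (4/k)/2 = 4 + 2/k)
u(g) = -⅓ (u(g) = -g/(3*g) = -⅓*1 = -⅓)
15229*f(-10/u(-3) + 5/N(m)) = 15229*(-10/(-⅓) + 5/(4 + 2/(-14/9)))² = 15229*(-10*(-3) + 5/(4 + 2*(-9/14)))² = 15229*(30 + 5/(4 - 9/7))² = 15229*(30 + 5/(19/7))² = 15229*(30 + 5*(7/19))² = 15229*(30 + 35/19)² = 15229*(605/19)² = 15229*(366025/361) = 5574194725/361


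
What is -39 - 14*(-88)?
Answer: 1193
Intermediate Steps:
-39 - 14*(-88) = -39 + 1232 = 1193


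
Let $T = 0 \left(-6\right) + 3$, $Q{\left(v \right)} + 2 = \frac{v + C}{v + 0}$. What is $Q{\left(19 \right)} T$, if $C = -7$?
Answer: $- \frac{78}{19} \approx -4.1053$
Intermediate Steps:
$Q{\left(v \right)} = -2 + \frac{-7 + v}{v}$ ($Q{\left(v \right)} = -2 + \frac{v - 7}{v + 0} = -2 + \frac{-7 + v}{v}$)
$T = 3$ ($T = 0 + 3 = 3$)
$Q{\left(19 \right)} T = \frac{-7 - 19}{19} \cdot 3 = \frac{1}{19} \left(-26\right) 3 = \left(- \frac{26}{19}\right) 3 = - \frac{78}{19}$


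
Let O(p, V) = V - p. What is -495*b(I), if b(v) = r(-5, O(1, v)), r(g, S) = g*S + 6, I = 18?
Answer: 39105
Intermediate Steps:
r(g, S) = 6 + S*g (r(g, S) = S*g + 6 = 6 + S*g)
b(v) = 11 - 5*v (b(v) = 6 + (v - 1*1)*(-5) = 6 + (v - 1)*(-5) = 6 + (-1 + v)*(-5) = 6 + (5 - 5*v) = 11 - 5*v)
-495*b(I) = -495*(11 - 5*18) = -495*(11 - 90) = -495*(-79) = 39105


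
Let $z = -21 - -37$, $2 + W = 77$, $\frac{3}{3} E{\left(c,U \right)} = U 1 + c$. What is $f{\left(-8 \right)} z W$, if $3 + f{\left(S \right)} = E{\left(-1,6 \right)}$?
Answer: $2400$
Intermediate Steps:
$E{\left(c,U \right)} = U + c$ ($E{\left(c,U \right)} = U 1 + c = U + c$)
$f{\left(S \right)} = 2$ ($f{\left(S \right)} = -3 + \left(6 - 1\right) = -3 + 5 = 2$)
$W = 75$ ($W = -2 + 77 = 75$)
$z = 16$ ($z = -21 + 37 = 16$)
$f{\left(-8 \right)} z W = 2 \cdot 16 \cdot 75 = 32 \cdot 75 = 2400$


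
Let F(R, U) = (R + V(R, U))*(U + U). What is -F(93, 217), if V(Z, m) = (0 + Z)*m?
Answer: -8798916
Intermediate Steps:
V(Z, m) = Z*m
F(R, U) = 2*U*(R + R*U) (F(R, U) = (R + R*U)*(U + U) = (R + R*U)*(2*U) = 2*U*(R + R*U))
-F(93, 217) = -2*93*217*(1 + 217) = -2*93*217*218 = -1*8798916 = -8798916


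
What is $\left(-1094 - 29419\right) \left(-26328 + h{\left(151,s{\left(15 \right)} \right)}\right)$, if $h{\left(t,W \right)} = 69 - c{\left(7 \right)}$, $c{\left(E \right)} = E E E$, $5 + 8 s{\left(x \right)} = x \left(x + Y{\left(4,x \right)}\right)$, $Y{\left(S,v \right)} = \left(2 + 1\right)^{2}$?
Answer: $811706826$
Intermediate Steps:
$Y{\left(S,v \right)} = 9$ ($Y{\left(S,v \right)} = 3^{2} = 9$)
$s{\left(x \right)} = - \frac{5}{8} + \frac{x \left(9 + x\right)}{8}$ ($s{\left(x \right)} = - \frac{5}{8} + \frac{x \left(x + 9\right)}{8} = - \frac{5}{8} + \frac{x \left(9 + x\right)}{8}$)
$c{\left(E \right)} = E^{3}$ ($c{\left(E \right)} = E^{2} E = E^{3}$)
$h{\left(t,W \right)} = -274$ ($h{\left(t,W \right)} = 69 - 7^{3} = 69 - 343 = -274$)
$\left(-1094 - 29419\right) \left(-26328 + h{\left(151,s{\left(15 \right)} \right)}\right) = \left(-1094 - 29419\right) \left(-26328 - 274\right) = \left(-30513\right) \left(-26602\right) = 811706826$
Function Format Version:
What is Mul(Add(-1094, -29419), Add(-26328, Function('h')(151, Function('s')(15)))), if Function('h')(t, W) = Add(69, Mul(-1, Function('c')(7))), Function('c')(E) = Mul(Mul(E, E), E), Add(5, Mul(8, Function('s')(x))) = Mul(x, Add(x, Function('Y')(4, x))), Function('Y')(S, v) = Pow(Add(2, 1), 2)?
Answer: 811706826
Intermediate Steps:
Function('Y')(S, v) = 9 (Function('Y')(S, v) = Pow(3, 2) = 9)
Function('s')(x) = Add(Rational(-5, 8), Mul(Rational(1, 8), x, Add(9, x))) (Function('s')(x) = Add(Rational(-5, 8), Mul(Rational(1, 8), Mul(x, Add(x, 9)))) = Add(Rational(-5, 8), Mul(Rational(1, 8), Mul(x, Add(9, x)))) = Add(Rational(-5, 8), Mul(Rational(1, 8), x, Add(9, x))))
Function('c')(E) = Pow(E, 3) (Function('c')(E) = Mul(Pow(E, 2), E) = Pow(E, 3))
Function('h')(t, W) = -274 (Function('h')(t, W) = Add(69, Mul(-1, Pow(7, 3))) = Add(69, Mul(-1, 343)) = Add(69, -343) = -274)
Mul(Add(-1094, -29419), Add(-26328, Function('h')(151, Function('s')(15)))) = Mul(Add(-1094, -29419), Add(-26328, -274)) = Mul(-30513, -26602) = 811706826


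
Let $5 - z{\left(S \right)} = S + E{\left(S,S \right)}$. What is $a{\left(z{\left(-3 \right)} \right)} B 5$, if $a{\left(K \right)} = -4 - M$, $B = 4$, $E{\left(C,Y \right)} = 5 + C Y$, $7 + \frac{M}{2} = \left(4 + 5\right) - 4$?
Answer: $0$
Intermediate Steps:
$M = -4$ ($M = -14 + 2 \left(\left(4 + 5\right) - 4\right) = -14 + 2 \left(9 - 4\right) = -14 + 2 \cdot 5 = -14 + 10 = -4$)
$z{\left(S \right)} = - S - S^{2}$ ($z{\left(S \right)} = 5 - \left(S + \left(5 + S S\right)\right) = 5 - \left(S + \left(5 + S^{2}\right)\right) = 5 - \left(5 + S + S^{2}\right) = - S - S^{2}$)
$a{\left(K \right)} = 0$ ($a{\left(K \right)} = -4 - -4 = -4 + 4 = 0$)
$a{\left(z{\left(-3 \right)} \right)} B 5 = 0 \cdot 4 \cdot 5 = 0 \cdot 5 = 0$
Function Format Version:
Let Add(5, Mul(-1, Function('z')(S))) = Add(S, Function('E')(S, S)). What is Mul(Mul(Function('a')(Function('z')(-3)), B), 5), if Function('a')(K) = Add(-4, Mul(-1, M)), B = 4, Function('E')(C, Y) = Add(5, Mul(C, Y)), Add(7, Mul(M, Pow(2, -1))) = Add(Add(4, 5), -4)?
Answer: 0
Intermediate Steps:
M = -4 (M = Add(-14, Mul(2, Add(Add(4, 5), -4))) = Add(-14, Mul(2, Add(9, -4))) = Add(-14, Mul(2, 5)) = Add(-14, 10) = -4)
Function('z')(S) = Add(Mul(-1, S), Mul(-1, Pow(S, 2))) (Function('z')(S) = Add(5, Mul(-1, Add(S, Add(5, Mul(S, S))))) = Add(5, Mul(-1, Add(S, Add(5, Pow(S, 2))))) = Add(5, Mul(-1, Add(5, S, Pow(S, 2)))) = Add(5, Add(-5, Mul(-1, S), Mul(-1, Pow(S, 2)))) = Add(Mul(-1, S), Mul(-1, Pow(S, 2))))
Function('a')(K) = 0 (Function('a')(K) = Add(-4, Mul(-1, -4)) = Add(-4, 4) = 0)
Mul(Mul(Function('a')(Function('z')(-3)), B), 5) = Mul(Mul(0, 4), 5) = Mul(0, 5) = 0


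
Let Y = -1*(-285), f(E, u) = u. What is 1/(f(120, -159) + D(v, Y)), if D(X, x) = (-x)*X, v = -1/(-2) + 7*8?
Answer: -2/32523 ≈ -6.1495e-5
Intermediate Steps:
v = 113/2 (v = -1*(-½) + 56 = ½ + 56 = 113/2 ≈ 56.500)
Y = 285
D(X, x) = -X*x
1/(f(120, -159) + D(v, Y)) = 1/(-159 - 1*113/2*285) = 1/(-159 - 32205/2) = 1/(-32523/2) = -2/32523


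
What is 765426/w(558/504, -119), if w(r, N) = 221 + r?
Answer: 7143976/2073 ≈ 3446.2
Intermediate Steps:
765426/w(558/504, -119) = 765426/(221 + 558/504) = 765426/(221 + 558*(1/504)) = 765426/(221 + 31/28) = 765426/(6219/28) = 765426*(28/6219) = 7143976/2073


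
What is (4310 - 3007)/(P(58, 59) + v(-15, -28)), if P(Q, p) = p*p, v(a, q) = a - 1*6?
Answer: 1303/3460 ≈ 0.37659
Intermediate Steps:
v(a, q) = -6 + a (v(a, q) = a - 6 = -6 + a)
P(Q, p) = p²
(4310 - 3007)/(P(58, 59) + v(-15, -28)) = (4310 - 3007)/(59² + (-6 - 15)) = 1303/(3481 - 21) = 1303/3460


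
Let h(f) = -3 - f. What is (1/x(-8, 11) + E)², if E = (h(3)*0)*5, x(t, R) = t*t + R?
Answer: 1/5625 ≈ 0.00017778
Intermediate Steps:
x(t, R) = R + t² (x(t, R) = t² + R = R + t²)
E = 0 (E = ((-3 - 1*3)*0)*5 = ((-3 - 3)*0)*5 = -6*0*5 = 0*5 = 0)
(1/x(-8, 11) + E)² = (1/(11 + (-8)²) + 0)² = (1/(11 + 64) + 0)² = (1/75 + 0)² = (1/75)² = 1/5625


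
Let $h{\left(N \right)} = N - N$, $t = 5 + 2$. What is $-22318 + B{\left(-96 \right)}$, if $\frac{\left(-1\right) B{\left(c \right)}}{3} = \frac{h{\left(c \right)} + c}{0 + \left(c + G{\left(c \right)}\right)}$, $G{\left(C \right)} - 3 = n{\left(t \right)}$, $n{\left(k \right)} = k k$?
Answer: $- \frac{245570}{11} \approx -22325.0$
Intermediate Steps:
$t = 7$
$n{\left(k \right)} = k^{2}$
$G{\left(C \right)} = 52$ ($G{\left(C \right)} = 3 + 7^{2} = 3 + 49 = 52$)
$h{\left(N \right)} = 0$
$B{\left(c \right)} = - \frac{3 c}{52 + c}$ ($B{\left(c \right)} = - 3 \frac{0 + c}{0 + \left(c + 52\right)} = - 3 \frac{c}{0 + \left(52 + c\right)} = - 3 \frac{c}{52 + c} = - \frac{3 c}{52 + c}$)
$-22318 + B{\left(-96 \right)} = -22318 - - \frac{288}{52 - 96} = -22318 - - \frac{288}{-44} = -22318 - \left(-288\right) \left(- \frac{1}{44}\right) = -22318 - \frac{72}{11} = - \frac{245570}{11}$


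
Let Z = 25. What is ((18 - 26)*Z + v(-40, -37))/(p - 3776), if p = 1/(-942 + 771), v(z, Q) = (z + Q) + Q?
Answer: 53694/645697 ≈ 0.083157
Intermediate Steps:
v(z, Q) = z + 2*Q (v(z, Q) = (Q + z) + Q = z + 2*Q)
p = -1/171 (p = 1/(-171) = -1/171 ≈ -0.0058480)
((18 - 26)*Z + v(-40, -37))/(p - 3776) = ((18 - 26)*25 + (-40 + 2*(-37)))/(-1/171 - 3776) = (-8*25 + (-40 - 74))/(-645697/171) = (-200 - 114)*(-171/645697) = -314*(-171/645697) = 53694/645697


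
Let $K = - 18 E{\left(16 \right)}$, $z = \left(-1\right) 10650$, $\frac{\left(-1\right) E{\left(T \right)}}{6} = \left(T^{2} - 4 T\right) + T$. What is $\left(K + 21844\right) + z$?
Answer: $33658$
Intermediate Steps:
$E{\left(T \right)} = - 6 T^{2} + 18 T$ ($E{\left(T \right)} = - 6 \left(\left(T^{2} - 4 T\right) + T\right) = - 6 \left(T^{2} - 3 T\right) = - 6 T^{2} + 18 T$)
$z = -10650$
$K = 22464$ ($K = - 18 \cdot 6 \cdot 16 \left(3 - 16\right) = - 18 \cdot 6 \cdot 16 \left(-13\right) = \left(-18\right) \left(-1248\right) = 22464$)
$\left(K + 21844\right) + z = \left(22464 + 21844\right) - 10650 = 44308 - 10650 = 33658$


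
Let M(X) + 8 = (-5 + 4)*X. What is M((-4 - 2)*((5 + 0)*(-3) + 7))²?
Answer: 3136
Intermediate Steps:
M(X) = -8 - X (M(X) = -8 + (-5 + 4)*X = -8 - X)
M((-4 - 2)*((5 + 0)*(-3) + 7))² = (-8 - (-4 - 2)*((5 + 0)*(-3) + 7))² = (-8 - (-6)*(5*(-3) + 7))² = (-8 - (-6)*(-15 + 7))² = (-8 - (-6)*(-8))² = (-8 - 1*48)² = (-8 - 48)² = (-56)² = 3136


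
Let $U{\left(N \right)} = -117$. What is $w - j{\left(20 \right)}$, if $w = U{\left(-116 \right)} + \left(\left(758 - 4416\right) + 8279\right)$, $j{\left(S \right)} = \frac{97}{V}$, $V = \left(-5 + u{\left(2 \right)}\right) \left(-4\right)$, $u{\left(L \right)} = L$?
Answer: $\frac{53951}{12} \approx 4495.9$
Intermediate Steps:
$V = 12$ ($V = \left(-5 + 2\right) \left(-4\right) = \left(-3\right) \left(-4\right) = 12$)
$j{\left(S \right)} = \frac{97}{12}$
$w = 4504$ ($w = -117 + \left(\left(758 - 4416\right) + 8279\right) = -117 + \left(-3658 + 8279\right) = -117 + 4621 = 4504$)
$w - j{\left(20 \right)} = 4504 - \frac{97}{12} = \frac{53951}{12}$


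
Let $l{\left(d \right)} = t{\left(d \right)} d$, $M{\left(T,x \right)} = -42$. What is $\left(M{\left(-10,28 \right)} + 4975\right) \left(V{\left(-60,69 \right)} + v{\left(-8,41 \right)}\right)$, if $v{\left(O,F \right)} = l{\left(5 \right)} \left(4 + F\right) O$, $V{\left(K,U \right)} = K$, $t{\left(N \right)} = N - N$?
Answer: $-295980$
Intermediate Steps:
$t{\left(N \right)} = 0$
$l{\left(d \right)} = 0$ ($l{\left(d \right)} = 0 d = 0$)
$v{\left(O,F \right)} = 0$ ($v{\left(O,F \right)} = 0 \left(4 + F\right) O = 0 O = 0$)
$\left(M{\left(-10,28 \right)} + 4975\right) \left(V{\left(-60,69 \right)} + v{\left(-8,41 \right)}\right) = \left(-42 + 4975\right) \left(-60 + 0\right) = 4933 \left(-60\right) = -295980$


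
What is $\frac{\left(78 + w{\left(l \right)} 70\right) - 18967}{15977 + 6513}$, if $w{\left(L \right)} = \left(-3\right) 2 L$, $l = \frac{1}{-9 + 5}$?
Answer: $- \frac{9392}{11245} \approx -0.83522$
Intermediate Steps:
$l = - \frac{1}{4}$ ($l = \frac{1}{-4} = - \frac{1}{4} \approx -0.25$)
$w{\left(L \right)} = - 6 L$
$\frac{\left(78 + w{\left(l \right)} 70\right) - 18967}{15977 + 6513} = \frac{\left(78 + \left(-6\right) \left(- \frac{1}{4}\right) 70\right) - 18967}{15977 + 6513} = \frac{\left(78 + \frac{3}{2} \cdot 70\right) + \left(-20099 + 1132\right)}{22490} = \left(\left(78 + 105\right) - 18967\right) \frac{1}{22490} = \left(183 - 18967\right) \frac{1}{22490} = \left(-18784\right) \frac{1}{22490} = - \frac{9392}{11245}$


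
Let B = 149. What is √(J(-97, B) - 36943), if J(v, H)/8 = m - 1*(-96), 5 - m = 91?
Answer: I*√36863 ≈ 192.0*I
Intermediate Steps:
m = -86 (m = 5 - 1*91 = 5 - 91 = -86)
J(v, H) = 80 (J(v, H) = 8*(-86 - 1*(-96)) = 8*(-86 + 96) = 8*10 = 80)
√(J(-97, B) - 36943) = √(80 - 36943) = √(-36863) = I*√36863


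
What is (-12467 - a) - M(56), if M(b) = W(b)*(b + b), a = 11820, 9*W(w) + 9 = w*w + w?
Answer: -191693/3 ≈ -63898.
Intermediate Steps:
W(w) = -1 + w/9 + w²/9 (W(w) = -1 + (w*w + w)/9 = -1 + (w² + w)/9 = -1 + (w + w²)/9 = -1 + (w/9 + w²/9) = -1 + w/9 + w²/9)
M(b) = 2*b*(-1 + b/9 + b²/9) (M(b) = (-1 + b/9 + b²/9)*(b + b) = (-1 + b/9 + b²/9)*(2*b) = 2*b*(-1 + b/9 + b²/9))
(-12467 - a) - M(56) = (-12467 - 1*11820) - 2*56*(-9 + 56 + 56²)/9 = (-12467 - 11820) - 2*56*(-9 + 56 + 3136)/9 = -24287 - 2*56*3183/9 = -24287 - 1*118832/3 = -24287 - 118832/3 = -191693/3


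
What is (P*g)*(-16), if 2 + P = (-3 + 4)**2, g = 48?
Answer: 768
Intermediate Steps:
P = -1 (P = -2 + (-3 + 4)**2 = -2 + 1**2 = -2 + 1 = -1)
(P*g)*(-16) = -1*48*(-16) = -48*(-16) = 768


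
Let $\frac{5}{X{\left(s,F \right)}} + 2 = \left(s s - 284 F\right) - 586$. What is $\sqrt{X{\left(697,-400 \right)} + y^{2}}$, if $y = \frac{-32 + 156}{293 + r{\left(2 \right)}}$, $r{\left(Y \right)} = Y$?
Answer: $\frac{\sqrt{5513887970458041}}{176652195} \approx 0.42035$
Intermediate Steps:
$y = \frac{124}{295}$ ($y = \frac{-32 + 156}{293 + 2} = \frac{124}{295} \approx 0.42034$)
$X{\left(s,F \right)} = \frac{5}{-588 + s^{2} - 284 F}$ ($X{\left(s,F \right)} = \frac{5}{-2 - \left(586 + 284 F - s s\right)} = \frac{5}{-2 - \left(586 - s^{2} + 284 F\right)} = \frac{5}{-588 + s^{2} - 284 F}$)
$\sqrt{X{\left(697,-400 \right)} + y^{2}} = \sqrt{\frac{5}{-588 + 697^{2} - -113600} + \left(\frac{124}{295}\right)^{2}} = \sqrt{\frac{5}{-588 + 485809 + 113600} + \frac{15376}{87025}} = \sqrt{\frac{5}{598821} + \frac{15376}{87025}} = \sqrt{\frac{9207906821}{52112397525}} = \frac{\sqrt{5513887970458041}}{176652195}$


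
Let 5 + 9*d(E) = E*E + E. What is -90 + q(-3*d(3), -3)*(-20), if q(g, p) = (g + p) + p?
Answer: 230/3 ≈ 76.667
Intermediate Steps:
d(E) = -5/9 + E/9 + E²/9 (d(E) = -5/9 + (E*E + E)/9 = -5/9 + (E² + E)/9 = -5/9 + (E + E²)/9 = -5/9 + (E/9 + E²/9) = -5/9 + E/9 + E²/9)
q(g, p) = g + 2*p
-90 + q(-3*d(3), -3)*(-20) = -90 + (-3*(-5/9 + (⅑)*3 + (⅑)*3²) + 2*(-3))*(-20) = -90 + (-3*(-5/9 + ⅓ + (⅑)*9) - 6)*(-20) = -90 + (-3*(-5/9 + ⅓ + 1) - 6)*(-20) = -90 + (-3*7/9 - 6)*(-20) = -90 + (-7/3 - 6)*(-20) = -90 - 25/3*(-20) = -90 + 500/3 = 230/3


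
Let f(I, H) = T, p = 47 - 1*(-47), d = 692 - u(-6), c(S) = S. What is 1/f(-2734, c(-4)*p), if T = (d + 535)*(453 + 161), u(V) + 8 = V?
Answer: 1/761974 ≈ 1.3124e-6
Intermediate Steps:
u(V) = -8 + V
d = 706 (d = 692 - (-8 - 6) = 692 - 1*(-14) = 692 + 14 = 706)
p = 94 (p = 47 + 47 = 94)
T = 761974 (T = (706 + 535)*(453 + 161) = 1241*614 = 761974)
f(I, H) = 761974
1/f(-2734, c(-4)*p) = 1/761974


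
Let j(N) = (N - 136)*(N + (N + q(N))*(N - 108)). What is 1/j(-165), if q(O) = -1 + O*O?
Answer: 1/2223568872 ≈ 4.4973e-10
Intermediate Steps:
q(O) = -1 + O²
j(N) = (-136 + N)*(N + (-108 + N)*(-1 + N + N²)) (j(N) = (N - 136)*(N + (N + (-1 + N²))*(N - 108)) = (-136 + N)*(N + (-1 + N + N²)*(-108 + N)) = (-136 + N)*(N + (-108 + N)*(-1 + N + N²)))
1/j(-165) = 1/(-14688 + (-165)⁴ - 243*(-165)³ + 14444*(-165)² + 14796*(-165)) = 1/(-14688 + 741200625 - 243*(-4492125) + 14444*27225 - 2441340) = 1/(-14688 + 741200625 + 1091586375 + 393237900 - 2441340) = 1/2223568872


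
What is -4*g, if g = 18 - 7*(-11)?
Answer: -380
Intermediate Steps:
g = 95 (g = 18 + 77 = 95)
-4*g = -4*95 = -380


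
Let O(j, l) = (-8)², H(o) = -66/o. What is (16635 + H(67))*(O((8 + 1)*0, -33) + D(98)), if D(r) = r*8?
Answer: 945078192/67 ≈ 1.4106e+7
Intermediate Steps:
O(j, l) = 64
D(r) = 8*r
(16635 + H(67))*(O((8 + 1)*0, -33) + D(98)) = (16635 - 66/67)*(64 + 8*98) = (16635 - 66*1/67)*(64 + 784) = (16635 - 66/67)*848 = (1114479/67)*848 = 945078192/67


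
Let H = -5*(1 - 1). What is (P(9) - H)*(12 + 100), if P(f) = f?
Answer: 1008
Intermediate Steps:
H = 0 (H = -5*0 = 0)
(P(9) - H)*(12 + 100) = (9 - 1*0)*(12 + 100) = (9 + 0)*112 = 9*112 = 1008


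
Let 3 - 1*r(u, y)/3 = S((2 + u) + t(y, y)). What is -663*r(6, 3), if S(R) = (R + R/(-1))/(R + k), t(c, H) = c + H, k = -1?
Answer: -5967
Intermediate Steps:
t(c, H) = H + c
S(R) = 0 (S(R) = (R + R/(-1))/(R - 1) = (R + R*(-1))/(-1 + R) = (R - R)/(-1 + R) = 0/(-1 + R) = 0)
r(u, y) = 9 (r(u, y) = 9 - 3*0 = 9 + 0 = 9)
-663*r(6, 3) = -663*9 = -5967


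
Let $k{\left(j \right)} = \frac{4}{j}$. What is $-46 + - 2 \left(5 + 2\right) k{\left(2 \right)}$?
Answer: $-74$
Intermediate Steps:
$-46 + - 2 \left(5 + 2\right) k{\left(2 \right)} = -46 + - 2 \left(5 + 2\right) \frac{4}{2} = -46 + \left(-2\right) 7 \cdot 4 \cdot \frac{1}{2} = -46 - 28 = -74$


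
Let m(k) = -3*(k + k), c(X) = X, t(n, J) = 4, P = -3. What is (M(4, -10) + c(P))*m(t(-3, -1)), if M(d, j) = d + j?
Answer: 216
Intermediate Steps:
m(k) = -6*k
(M(4, -10) + c(P))*m(t(-3, -1)) = ((4 - 10) - 3)*(-6*4) = (-6 - 3)*(-24) = -9*(-24) = 216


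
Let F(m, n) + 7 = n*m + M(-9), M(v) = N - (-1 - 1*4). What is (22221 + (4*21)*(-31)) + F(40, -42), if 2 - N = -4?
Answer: 17941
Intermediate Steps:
N = 6 (N = 2 - 1*(-4) = 2 + 4 = 6)
M(v) = 11 (M(v) = 6 - (-1 - 1*4) = 6 - (-1 - 4) = 6 - 1*(-5) = 6 + 5 = 11)
F(m, n) = 4 + m*n (F(m, n) = -7 + (n*m + 11) = -7 + (m*n + 11) = -7 + (11 + m*n) = 4 + m*n)
(22221 + (4*21)*(-31)) + F(40, -42) = (22221 + (4*21)*(-31)) + (4 + 40*(-42)) = (22221 + 84*(-31)) + (4 - 1680) = (22221 - 2604) - 1676 = 19617 - 1676 = 17941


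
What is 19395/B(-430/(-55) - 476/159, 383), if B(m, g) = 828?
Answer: 2155/92 ≈ 23.424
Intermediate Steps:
19395/B(-430/(-55) - 476/159, 383) = 19395/828 = 19395*(1/828) = 2155/92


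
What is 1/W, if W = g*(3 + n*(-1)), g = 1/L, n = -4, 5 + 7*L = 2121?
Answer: 2116/49 ≈ 43.184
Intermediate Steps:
L = 2116/7 (L = -5/7 + (⅐)*2121 = -5/7 + 303 = 2116/7 ≈ 302.29)
g = 7/2116 (g = 1/(2116/7) = 7/2116 ≈ 0.0033081)
W = 49/2116 (W = 7*(3 - 4*(-1))/2116 = 7*(3 + 4)/2116 = (7/2116)*7 = 49/2116 ≈ 0.023157)
1/W = 1/(49/2116) = 2116/49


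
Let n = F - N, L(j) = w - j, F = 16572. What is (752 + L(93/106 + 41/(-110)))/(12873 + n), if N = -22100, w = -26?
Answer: 2114819/150253675 ≈ 0.014075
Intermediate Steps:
L(j) = -26 - j
n = 38672 (n = 16572 - 1*(-22100) = 16572 + 22100 = 38672)
(752 + L(93/106 + 41/(-110)))/(12873 + n) = (752 + (-26 - (93/106 + 41/(-110))))/(12873 + 38672) = (752 + (-26 - (93*(1/106) + 41*(-1/110))))/51545 = (752 + (-26 - (93/106 - 41/110)))*(1/51545) = (752 + (-26 - 1*1471/2915))*(1/51545) = (752 + (-26 - 1471/2915))*(1/51545) = (752 - 77261/2915)*(1/51545) = (2114819/2915)*(1/51545) = 2114819/150253675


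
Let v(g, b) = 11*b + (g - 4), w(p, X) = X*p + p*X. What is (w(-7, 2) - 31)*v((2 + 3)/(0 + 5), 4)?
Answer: -2419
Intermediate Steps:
w(p, X) = 2*X*p (w(p, X) = X*p + X*p = 2*X*p)
v(g, b) = -4 + g + 11*b (v(g, b) = 11*b + (-4 + g) = -4 + g + 11*b)
(w(-7, 2) - 31)*v((2 + 3)/(0 + 5), 4) = (2*2*(-7) - 31)*(-4 + (2 + 3)/(0 + 5) + 11*4) = (-28 - 31)*(-4 + 5/5 + 44) = -59*(-4 + 5*(1/5) + 44) = -59*(-4 + 1 + 44) = -59*41 = -2419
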